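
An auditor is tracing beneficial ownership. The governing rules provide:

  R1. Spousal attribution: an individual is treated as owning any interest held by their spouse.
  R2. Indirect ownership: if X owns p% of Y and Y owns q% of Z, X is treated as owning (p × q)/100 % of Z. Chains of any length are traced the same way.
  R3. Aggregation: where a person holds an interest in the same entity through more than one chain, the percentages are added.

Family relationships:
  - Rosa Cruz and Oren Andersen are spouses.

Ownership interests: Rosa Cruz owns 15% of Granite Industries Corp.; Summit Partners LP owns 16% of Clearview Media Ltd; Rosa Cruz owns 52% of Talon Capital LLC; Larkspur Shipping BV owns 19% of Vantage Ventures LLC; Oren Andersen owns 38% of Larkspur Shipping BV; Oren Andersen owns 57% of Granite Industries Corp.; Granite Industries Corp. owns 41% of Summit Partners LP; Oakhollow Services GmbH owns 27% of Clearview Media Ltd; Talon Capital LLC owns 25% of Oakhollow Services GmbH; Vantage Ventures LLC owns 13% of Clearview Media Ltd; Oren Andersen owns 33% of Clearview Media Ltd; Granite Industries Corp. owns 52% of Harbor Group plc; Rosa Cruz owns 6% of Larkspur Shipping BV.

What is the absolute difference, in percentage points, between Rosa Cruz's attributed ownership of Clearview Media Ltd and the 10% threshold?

By spousal attribution (R1), Rosa Cruz is treated as also owning Oren Andersen's interest in Granite Industries Corp, giving 15% + 57% = 72%.
By spousal attribution (R1), Rosa Cruz is treated as also owning Oren Andersen's interest in Larkspur Shipping BV, giving 6% + 38% = 44%.
By spousal attribution (R1), Rosa Cruz is treated as owning Oren Andersen's 33% interest in Clearview Media Ltd.
Chain via Granite Industries Corp. → Summit Partners LP (R2): 72% × 41% × 16% = 4.7232% of Clearview Media Ltd.
Chain via Talon Capital LLC → Oakhollow Services GmbH (R2): 52% × 25% × 27% = 3.51% of Clearview Media Ltd.
Chain via Larkspur Shipping BV → Vantage Ventures LLC (R2): 44% × 19% × 13% = 1.0868% of Clearview Media Ltd.
Direct interest in Clearview Media Ltd: 33%.
Aggregating (R3): 4.7232% + 3.51% + 1.0868% + 33% = 42.32%.
42.32% exceeds the 10% threshold by 32.32 percentage points.

32.32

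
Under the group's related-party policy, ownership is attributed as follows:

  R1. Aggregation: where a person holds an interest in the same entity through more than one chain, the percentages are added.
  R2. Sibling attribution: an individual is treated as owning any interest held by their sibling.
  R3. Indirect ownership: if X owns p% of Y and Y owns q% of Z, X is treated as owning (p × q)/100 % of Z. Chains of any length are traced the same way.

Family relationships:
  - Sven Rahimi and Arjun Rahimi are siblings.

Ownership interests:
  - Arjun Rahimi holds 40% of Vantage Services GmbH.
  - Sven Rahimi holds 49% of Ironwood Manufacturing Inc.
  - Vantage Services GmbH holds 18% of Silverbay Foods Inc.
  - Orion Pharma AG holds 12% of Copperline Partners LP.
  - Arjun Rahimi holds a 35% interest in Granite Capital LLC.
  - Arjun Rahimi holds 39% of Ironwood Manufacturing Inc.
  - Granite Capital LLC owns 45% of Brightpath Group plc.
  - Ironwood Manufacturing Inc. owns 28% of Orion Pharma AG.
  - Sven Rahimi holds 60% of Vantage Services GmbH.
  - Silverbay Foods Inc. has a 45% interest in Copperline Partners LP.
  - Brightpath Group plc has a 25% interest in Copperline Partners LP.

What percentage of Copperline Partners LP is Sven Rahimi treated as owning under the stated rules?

14.9943%

By sibling attribution (R2), Sven Rahimi is treated as also owning Arjun Rahimi's interest in Ironwood Manufacturing Inc, giving 49% + 39% = 88%.
By sibling attribution (R2), Sven Rahimi is treated as also owning Arjun Rahimi's interest in Vantage Services GmbH, giving 60% + 40% = 100%.
By sibling attribution (R2), Sven Rahimi is treated as owning Arjun Rahimi's 35% interest in Granite Capital LLC.
Chain via Ironwood Manufacturing Inc. → Orion Pharma AG (R3): 88% × 28% × 12% = 2.9568% of Copperline Partners LP.
Chain via Vantage Services GmbH → Silverbay Foods Inc. (R3): 100% × 18% × 45% = 8.1% of Copperline Partners LP.
Chain via Granite Capital LLC → Brightpath Group plc (R3): 35% × 45% × 25% = 3.9375% of Copperline Partners LP.
Aggregating (R1): 2.9568% + 8.1% + 3.9375% = 14.9943%.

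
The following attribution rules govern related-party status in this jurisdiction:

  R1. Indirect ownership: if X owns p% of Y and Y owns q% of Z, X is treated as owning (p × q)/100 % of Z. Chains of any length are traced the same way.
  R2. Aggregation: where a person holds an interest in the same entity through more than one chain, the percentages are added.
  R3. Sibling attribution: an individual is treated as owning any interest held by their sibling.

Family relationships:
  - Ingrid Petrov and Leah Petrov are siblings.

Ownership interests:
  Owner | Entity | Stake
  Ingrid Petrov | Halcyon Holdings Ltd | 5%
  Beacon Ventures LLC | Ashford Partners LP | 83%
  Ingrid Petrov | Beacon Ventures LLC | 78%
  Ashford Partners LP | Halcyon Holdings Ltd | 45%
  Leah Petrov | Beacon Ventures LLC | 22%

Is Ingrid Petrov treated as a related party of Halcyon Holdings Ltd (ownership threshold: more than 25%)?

By sibling attribution (R3), Ingrid Petrov is treated as also owning Leah Petrov's interest in Beacon Ventures LLC, giving 78% + 22% = 100%.
Chain via Beacon Ventures LLC → Ashford Partners LP (R1): 100% × 83% × 45% = 37.35% of Halcyon Holdings Ltd.
Direct interest in Halcyon Holdings Ltd: 5%.
Aggregating (R2): 37.35% + 5% = 42.35%.
42.35% exceeds the 25% threshold, so Ingrid is a related party to Halcyon Holdings Ltd.

Yes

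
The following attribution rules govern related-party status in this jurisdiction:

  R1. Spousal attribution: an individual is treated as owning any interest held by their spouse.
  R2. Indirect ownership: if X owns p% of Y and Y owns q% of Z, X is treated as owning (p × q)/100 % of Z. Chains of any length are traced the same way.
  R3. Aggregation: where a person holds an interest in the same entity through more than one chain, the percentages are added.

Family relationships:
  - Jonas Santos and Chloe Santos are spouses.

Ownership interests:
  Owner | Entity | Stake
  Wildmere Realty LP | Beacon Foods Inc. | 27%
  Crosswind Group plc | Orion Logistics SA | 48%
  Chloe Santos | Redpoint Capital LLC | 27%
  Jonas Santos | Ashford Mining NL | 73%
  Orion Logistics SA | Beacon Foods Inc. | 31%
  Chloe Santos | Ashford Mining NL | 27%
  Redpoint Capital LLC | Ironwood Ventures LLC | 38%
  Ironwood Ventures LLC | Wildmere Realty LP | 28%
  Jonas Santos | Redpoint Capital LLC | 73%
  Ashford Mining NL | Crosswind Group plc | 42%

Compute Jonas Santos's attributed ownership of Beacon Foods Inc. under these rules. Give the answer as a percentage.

By spousal attribution (R1), Jonas Santos is treated as also owning Chloe Santos's interest in Ashford Mining NL, giving 73% + 27% = 100%.
By spousal attribution (R1), Jonas Santos is treated as also owning Chloe Santos's interest in Redpoint Capital LLC, giving 73% + 27% = 100%.
Chain via Ashford Mining NL → Crosswind Group plc → Orion Logistics SA (R2): 100% × 42% × 48% × 31% = 6.2496% of Beacon Foods Inc.
Chain via Redpoint Capital LLC → Ironwood Ventures LLC → Wildmere Realty LP (R2): 100% × 38% × 28% × 27% = 2.8728% of Beacon Foods Inc.
Aggregating (R3): 6.2496% + 2.8728% = 9.1224%.

9.1224%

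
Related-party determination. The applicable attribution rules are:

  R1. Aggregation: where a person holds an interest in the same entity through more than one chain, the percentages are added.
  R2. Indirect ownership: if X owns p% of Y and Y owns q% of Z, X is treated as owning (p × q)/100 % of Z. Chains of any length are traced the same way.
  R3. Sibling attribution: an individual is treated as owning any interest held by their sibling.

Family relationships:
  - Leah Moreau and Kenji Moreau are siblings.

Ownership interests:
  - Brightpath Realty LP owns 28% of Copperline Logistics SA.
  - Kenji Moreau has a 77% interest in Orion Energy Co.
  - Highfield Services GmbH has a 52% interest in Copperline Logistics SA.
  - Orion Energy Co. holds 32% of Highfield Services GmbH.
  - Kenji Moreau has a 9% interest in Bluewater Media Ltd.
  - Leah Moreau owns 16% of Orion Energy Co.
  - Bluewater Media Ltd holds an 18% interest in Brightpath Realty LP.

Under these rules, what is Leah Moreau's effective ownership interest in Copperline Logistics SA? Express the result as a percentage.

15.9288%

By sibling attribution (R3), Leah Moreau is treated as also owning Kenji Moreau's interest in Orion Energy Co, giving 16% + 77% = 93%.
By sibling attribution (R3), Leah Moreau is treated as owning Kenji Moreau's 9% interest in Bluewater Media Ltd.
Chain via Orion Energy Co. → Highfield Services GmbH (R2): 93% × 32% × 52% = 15.4752% of Copperline Logistics SA.
Chain via Bluewater Media Ltd → Brightpath Realty LP (R2): 9% × 18% × 28% = 0.4536% of Copperline Logistics SA.
Aggregating (R1): 15.4752% + 0.4536% = 15.9288%.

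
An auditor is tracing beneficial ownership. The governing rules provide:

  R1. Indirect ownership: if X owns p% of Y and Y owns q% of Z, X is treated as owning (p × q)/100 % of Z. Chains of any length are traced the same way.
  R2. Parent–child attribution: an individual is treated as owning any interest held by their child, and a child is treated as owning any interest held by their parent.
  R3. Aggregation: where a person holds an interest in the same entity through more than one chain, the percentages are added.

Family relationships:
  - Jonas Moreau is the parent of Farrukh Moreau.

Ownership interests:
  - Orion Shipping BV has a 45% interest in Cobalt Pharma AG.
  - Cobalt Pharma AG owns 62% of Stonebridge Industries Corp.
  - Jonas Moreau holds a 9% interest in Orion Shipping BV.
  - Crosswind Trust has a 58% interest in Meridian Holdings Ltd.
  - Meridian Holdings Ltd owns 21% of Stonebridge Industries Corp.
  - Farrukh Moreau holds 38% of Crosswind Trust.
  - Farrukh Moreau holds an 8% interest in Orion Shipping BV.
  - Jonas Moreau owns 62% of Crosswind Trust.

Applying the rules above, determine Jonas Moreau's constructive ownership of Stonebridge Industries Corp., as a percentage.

By parent–child attribution (R2), Jonas Moreau is treated as also owning Farrukh Moreau's interest in Orion Shipping BV, giving 9% + 8% = 17%.
By parent–child attribution (R2), Jonas Moreau is treated as also owning Farrukh Moreau's interest in Crosswind Trust, giving 62% + 38% = 100%.
Chain via Orion Shipping BV → Cobalt Pharma AG (R1): 17% × 45% × 62% = 4.743% of Stonebridge Industries Corp.
Chain via Crosswind Trust → Meridian Holdings Ltd (R1): 100% × 58% × 21% = 12.18% of Stonebridge Industries Corp.
Aggregating (R3): 4.743% + 12.18% = 16.923%.

16.923%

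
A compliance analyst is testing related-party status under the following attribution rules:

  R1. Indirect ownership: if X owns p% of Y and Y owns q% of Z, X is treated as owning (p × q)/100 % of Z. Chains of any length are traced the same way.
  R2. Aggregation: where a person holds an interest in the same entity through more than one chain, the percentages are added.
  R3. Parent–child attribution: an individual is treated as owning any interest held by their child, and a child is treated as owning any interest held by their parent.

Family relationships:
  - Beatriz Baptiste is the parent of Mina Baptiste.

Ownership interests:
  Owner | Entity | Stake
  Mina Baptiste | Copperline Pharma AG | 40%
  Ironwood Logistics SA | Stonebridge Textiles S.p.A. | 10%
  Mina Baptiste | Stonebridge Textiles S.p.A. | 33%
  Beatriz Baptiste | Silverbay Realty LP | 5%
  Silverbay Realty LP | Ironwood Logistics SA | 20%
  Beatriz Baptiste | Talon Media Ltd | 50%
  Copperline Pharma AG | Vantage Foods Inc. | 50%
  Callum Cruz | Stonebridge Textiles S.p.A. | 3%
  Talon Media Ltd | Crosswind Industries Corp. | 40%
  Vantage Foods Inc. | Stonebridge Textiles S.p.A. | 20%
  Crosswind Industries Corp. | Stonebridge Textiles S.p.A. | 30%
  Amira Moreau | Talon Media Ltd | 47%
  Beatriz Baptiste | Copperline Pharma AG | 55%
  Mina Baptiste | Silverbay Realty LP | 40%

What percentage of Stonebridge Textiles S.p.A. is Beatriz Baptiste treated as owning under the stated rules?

By parent–child attribution (R3), Beatriz Baptiste is treated as also owning Mina Baptiste's interest in Silverbay Realty LP, giving 5% + 40% = 45%.
By parent–child attribution (R3), Beatriz Baptiste is treated as also owning Mina Baptiste's interest in Copperline Pharma AG, giving 55% + 40% = 95%.
By parent–child attribution (R3), Beatriz Baptiste is treated as owning Mina Baptiste's 33% interest in Stonebridge Textiles S.p.A.
Chain via Silverbay Realty LP → Ironwood Logistics SA (R1): 45% × 20% × 10% = 0.9% of Stonebridge Textiles S.p.A.
Chain via Copperline Pharma AG → Vantage Foods Inc. (R1): 95% × 50% × 20% = 9.5% of Stonebridge Textiles S.p.A.
Chain via Talon Media Ltd → Crosswind Industries Corp. (R1): 50% × 40% × 30% = 6% of Stonebridge Textiles S.p.A.
Direct interest in Stonebridge Textiles S.p.A: 33%.
Aggregating (R2): 0.9% + 9.5% + 6% + 33% = 49.4%.

49.4%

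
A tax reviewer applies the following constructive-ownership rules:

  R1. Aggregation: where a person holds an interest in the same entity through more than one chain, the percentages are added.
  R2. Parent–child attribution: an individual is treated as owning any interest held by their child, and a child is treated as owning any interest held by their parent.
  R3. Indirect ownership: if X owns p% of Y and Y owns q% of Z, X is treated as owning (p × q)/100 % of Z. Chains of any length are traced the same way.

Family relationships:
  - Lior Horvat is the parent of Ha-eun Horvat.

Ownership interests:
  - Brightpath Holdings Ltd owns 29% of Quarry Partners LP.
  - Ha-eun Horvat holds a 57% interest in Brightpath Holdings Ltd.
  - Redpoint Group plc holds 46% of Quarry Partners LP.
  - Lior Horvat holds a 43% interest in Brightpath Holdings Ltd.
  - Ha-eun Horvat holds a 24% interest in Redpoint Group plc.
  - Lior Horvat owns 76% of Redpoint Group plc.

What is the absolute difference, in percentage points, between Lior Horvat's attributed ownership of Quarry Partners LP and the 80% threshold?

5

By parent–child attribution (R2), Lior Horvat is treated as also owning Ha-eun Horvat's interest in Brightpath Holdings Ltd, giving 43% + 57% = 100%.
By parent–child attribution (R2), Lior Horvat is treated as also owning Ha-eun Horvat's interest in Redpoint Group plc, giving 76% + 24% = 100%.
Chain via Brightpath Holdings Ltd (R3): 100% × 29% = 29% of Quarry Partners LP.
Chain via Redpoint Group plc (R3): 100% × 46% = 46% of Quarry Partners LP.
Aggregating (R1): 29% + 46% = 75%.
75% falls short of the 80% threshold by 5 percentage points.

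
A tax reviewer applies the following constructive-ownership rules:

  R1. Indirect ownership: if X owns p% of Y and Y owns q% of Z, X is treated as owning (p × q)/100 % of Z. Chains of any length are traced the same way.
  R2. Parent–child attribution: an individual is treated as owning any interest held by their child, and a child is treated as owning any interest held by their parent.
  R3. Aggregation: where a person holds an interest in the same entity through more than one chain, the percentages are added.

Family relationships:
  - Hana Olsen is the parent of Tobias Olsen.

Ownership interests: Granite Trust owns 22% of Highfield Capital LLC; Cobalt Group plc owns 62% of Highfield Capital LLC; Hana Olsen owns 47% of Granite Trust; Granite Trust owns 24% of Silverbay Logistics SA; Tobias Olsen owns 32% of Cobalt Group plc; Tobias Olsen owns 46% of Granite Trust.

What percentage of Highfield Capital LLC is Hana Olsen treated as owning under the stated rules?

By parent–child attribution (R2), Hana Olsen is treated as also owning Tobias Olsen's interest in Granite Trust, giving 47% + 46% = 93%.
By parent–child attribution (R2), Hana Olsen is treated as owning Tobias Olsen's 32% interest in Cobalt Group plc.
Chain via Granite Trust (R1): 93% × 22% = 20.46% of Highfield Capital LLC.
Chain via Cobalt Group plc (R1): 32% × 62% = 19.84% of Highfield Capital LLC.
Aggregating (R3): 20.46% + 19.84% = 40.3%.

40.3%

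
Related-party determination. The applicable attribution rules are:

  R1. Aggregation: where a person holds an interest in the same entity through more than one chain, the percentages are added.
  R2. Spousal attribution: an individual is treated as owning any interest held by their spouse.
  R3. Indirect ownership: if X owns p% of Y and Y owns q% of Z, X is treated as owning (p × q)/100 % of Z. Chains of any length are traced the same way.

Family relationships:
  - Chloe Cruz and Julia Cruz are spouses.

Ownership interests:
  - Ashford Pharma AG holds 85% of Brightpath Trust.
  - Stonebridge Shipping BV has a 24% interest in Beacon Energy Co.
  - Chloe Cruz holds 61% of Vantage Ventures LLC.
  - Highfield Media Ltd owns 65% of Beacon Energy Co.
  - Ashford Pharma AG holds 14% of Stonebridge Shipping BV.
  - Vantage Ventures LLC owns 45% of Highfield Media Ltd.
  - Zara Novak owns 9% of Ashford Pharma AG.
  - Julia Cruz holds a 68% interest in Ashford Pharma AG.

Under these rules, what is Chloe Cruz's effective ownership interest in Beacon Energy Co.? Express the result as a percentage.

By spousal attribution (R2), Chloe Cruz is treated as owning Julia Cruz's 68% interest in Ashford Pharma AG.
Chain via Vantage Ventures LLC → Highfield Media Ltd (R3): 61% × 45% × 65% = 17.8425% of Beacon Energy Co.
Chain via Ashford Pharma AG → Stonebridge Shipping BV (R3): 68% × 14% × 24% = 2.2848% of Beacon Energy Co.
Aggregating (R1): 17.8425% + 2.2848% = 20.1273%.

20.1273%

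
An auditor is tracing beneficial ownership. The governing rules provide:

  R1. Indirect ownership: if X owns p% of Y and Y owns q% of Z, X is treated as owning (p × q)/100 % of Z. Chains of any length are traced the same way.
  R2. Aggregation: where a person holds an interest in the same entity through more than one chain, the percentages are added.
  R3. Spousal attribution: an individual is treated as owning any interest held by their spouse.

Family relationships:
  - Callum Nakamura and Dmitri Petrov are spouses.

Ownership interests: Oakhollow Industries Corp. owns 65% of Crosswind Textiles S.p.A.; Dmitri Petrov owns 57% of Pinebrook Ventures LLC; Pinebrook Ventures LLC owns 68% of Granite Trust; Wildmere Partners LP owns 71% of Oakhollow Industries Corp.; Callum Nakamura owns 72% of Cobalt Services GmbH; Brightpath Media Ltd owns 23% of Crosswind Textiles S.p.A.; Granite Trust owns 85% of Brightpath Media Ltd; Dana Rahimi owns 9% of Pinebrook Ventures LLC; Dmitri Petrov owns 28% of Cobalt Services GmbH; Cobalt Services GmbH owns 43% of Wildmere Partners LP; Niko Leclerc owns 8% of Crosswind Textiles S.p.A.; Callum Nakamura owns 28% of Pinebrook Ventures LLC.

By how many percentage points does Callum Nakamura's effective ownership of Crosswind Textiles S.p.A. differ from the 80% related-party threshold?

By spousal attribution (R3), Callum Nakamura is treated as also owning Dmitri Petrov's interest in Pinebrook Ventures LLC, giving 28% + 57% = 85%.
By spousal attribution (R3), Callum Nakamura is treated as also owning Dmitri Petrov's interest in Cobalt Services GmbH, giving 72% + 28% = 100%.
Chain via Pinebrook Ventures LLC → Granite Trust → Brightpath Media Ltd (R1): 85% × 68% × 85% × 23% = 11.2999% of Crosswind Textiles S.p.A.
Chain via Cobalt Services GmbH → Wildmere Partners LP → Oakhollow Industries Corp. (R1): 100% × 43% × 71% × 65% = 19.8445% of Crosswind Textiles S.p.A.
Aggregating (R2): 11.2999% + 19.8445% = 31.1444%.
31.1444% falls short of the 80% threshold by 48.8556 percentage points.

48.8556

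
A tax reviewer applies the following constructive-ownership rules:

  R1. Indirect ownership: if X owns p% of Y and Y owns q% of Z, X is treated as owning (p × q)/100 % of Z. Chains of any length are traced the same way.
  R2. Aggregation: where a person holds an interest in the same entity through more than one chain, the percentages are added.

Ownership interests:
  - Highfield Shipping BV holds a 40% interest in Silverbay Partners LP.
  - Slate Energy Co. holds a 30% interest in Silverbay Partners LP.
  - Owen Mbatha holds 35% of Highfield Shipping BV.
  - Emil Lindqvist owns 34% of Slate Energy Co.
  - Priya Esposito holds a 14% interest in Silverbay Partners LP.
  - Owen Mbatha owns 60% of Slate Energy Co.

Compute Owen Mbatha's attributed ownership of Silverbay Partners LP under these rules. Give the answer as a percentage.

Chain via Highfield Shipping BV (R1): 35% × 40% = 14% of Silverbay Partners LP.
Chain via Slate Energy Co. (R1): 60% × 30% = 18% of Silverbay Partners LP.
Aggregating (R2): 14% + 18% = 32%.

32%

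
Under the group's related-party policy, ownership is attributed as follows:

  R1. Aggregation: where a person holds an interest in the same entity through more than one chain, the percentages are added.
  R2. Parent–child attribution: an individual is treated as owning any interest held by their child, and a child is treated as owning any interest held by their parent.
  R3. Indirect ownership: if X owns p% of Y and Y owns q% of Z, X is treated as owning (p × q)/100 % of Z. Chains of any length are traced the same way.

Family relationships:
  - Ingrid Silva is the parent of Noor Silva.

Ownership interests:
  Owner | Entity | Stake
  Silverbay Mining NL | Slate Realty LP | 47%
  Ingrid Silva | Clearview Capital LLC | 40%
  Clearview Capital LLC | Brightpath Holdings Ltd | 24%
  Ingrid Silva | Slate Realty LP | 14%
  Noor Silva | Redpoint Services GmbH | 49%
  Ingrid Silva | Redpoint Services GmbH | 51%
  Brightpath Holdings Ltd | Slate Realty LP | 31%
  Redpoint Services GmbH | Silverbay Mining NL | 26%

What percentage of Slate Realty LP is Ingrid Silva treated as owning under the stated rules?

By parent–child attribution (R2), Ingrid Silva is treated as also owning Noor Silva's interest in Redpoint Services GmbH, giving 51% + 49% = 100%.
Chain via Redpoint Services GmbH → Silverbay Mining NL (R3): 100% × 26% × 47% = 12.22% of Slate Realty LP.
Chain via Clearview Capital LLC → Brightpath Holdings Ltd (R3): 40% × 24% × 31% = 2.976% of Slate Realty LP.
Direct interest in Slate Realty LP: 14%.
Aggregating (R1): 12.22% + 2.976% + 14% = 29.196%.

29.196%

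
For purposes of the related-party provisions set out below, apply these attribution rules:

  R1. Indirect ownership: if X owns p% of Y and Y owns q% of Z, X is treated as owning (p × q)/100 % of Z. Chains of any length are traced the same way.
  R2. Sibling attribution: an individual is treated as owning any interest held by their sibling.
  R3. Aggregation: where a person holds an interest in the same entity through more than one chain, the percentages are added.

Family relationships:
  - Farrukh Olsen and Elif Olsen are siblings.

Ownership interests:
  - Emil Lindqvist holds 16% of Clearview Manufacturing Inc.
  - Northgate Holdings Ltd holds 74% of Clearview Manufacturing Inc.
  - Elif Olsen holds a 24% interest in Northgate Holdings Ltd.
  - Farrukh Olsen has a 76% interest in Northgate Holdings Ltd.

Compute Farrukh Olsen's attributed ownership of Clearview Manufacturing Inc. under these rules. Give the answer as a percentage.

74%

By sibling attribution (R2), Farrukh Olsen is treated as also owning Elif Olsen's interest in Northgate Holdings Ltd, giving 76% + 24% = 100%.
Chain via Northgate Holdings Ltd (R1): 100% × 74% = 74% of Clearview Manufacturing Inc.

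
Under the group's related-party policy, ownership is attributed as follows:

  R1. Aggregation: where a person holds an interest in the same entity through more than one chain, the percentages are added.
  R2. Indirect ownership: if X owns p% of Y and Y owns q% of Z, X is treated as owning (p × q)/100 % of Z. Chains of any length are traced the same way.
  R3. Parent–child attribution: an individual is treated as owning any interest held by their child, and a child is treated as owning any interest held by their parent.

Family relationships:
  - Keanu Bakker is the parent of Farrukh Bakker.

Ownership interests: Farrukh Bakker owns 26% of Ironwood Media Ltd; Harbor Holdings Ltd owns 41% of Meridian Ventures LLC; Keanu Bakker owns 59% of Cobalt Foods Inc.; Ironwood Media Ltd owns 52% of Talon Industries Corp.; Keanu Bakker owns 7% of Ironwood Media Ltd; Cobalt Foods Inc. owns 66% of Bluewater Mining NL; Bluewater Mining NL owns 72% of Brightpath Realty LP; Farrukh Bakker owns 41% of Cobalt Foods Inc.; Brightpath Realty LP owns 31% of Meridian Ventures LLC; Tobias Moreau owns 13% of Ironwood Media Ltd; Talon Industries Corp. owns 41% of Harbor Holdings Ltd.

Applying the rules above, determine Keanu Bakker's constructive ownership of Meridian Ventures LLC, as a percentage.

By parent–child attribution (R3), Keanu Bakker is treated as also owning Farrukh Bakker's interest in Cobalt Foods Inc, giving 59% + 41% = 100%.
By parent–child attribution (R3), Keanu Bakker is treated as also owning Farrukh Bakker's interest in Ironwood Media Ltd, giving 7% + 26% = 33%.
Chain via Cobalt Foods Inc. → Bluewater Mining NL → Brightpath Realty LP (R2): 100% × 66% × 72% × 31% = 14.7312% of Meridian Ventures LLC.
Chain via Ironwood Media Ltd → Talon Industries Corp. → Harbor Holdings Ltd (R2): 33% × 52% × 41% × 41% = 2.884596% of Meridian Ventures LLC.
Aggregating (R1): 14.7312% + 2.884596% = 17.615796%.

17.615796%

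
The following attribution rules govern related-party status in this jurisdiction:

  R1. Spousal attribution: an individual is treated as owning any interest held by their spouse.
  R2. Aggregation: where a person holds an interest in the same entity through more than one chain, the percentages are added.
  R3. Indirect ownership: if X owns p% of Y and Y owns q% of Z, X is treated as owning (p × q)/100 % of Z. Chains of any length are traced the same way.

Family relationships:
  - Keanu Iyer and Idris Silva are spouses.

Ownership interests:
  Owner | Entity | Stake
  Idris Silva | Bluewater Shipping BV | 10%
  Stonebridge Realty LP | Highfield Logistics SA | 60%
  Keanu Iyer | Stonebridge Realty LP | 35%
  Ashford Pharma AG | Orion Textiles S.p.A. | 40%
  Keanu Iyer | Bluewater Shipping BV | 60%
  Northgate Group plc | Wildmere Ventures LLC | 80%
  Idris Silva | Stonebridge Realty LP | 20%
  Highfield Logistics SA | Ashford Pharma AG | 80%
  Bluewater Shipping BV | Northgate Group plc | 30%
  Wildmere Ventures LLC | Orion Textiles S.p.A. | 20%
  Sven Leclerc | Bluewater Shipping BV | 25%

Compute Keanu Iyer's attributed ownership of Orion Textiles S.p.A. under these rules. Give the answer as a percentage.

13.92%

By spousal attribution (R1), Keanu Iyer is treated as also owning Idris Silva's interest in Stonebridge Realty LP, giving 35% + 20% = 55%.
By spousal attribution (R1), Keanu Iyer is treated as also owning Idris Silva's interest in Bluewater Shipping BV, giving 60% + 10% = 70%.
Chain via Stonebridge Realty LP → Highfield Logistics SA → Ashford Pharma AG (R3): 55% × 60% × 80% × 40% = 10.56% of Orion Textiles S.p.A.
Chain via Bluewater Shipping BV → Northgate Group plc → Wildmere Ventures LLC (R3): 70% × 30% × 80% × 20% = 3.36% of Orion Textiles S.p.A.
Aggregating (R2): 10.56% + 3.36% = 13.92%.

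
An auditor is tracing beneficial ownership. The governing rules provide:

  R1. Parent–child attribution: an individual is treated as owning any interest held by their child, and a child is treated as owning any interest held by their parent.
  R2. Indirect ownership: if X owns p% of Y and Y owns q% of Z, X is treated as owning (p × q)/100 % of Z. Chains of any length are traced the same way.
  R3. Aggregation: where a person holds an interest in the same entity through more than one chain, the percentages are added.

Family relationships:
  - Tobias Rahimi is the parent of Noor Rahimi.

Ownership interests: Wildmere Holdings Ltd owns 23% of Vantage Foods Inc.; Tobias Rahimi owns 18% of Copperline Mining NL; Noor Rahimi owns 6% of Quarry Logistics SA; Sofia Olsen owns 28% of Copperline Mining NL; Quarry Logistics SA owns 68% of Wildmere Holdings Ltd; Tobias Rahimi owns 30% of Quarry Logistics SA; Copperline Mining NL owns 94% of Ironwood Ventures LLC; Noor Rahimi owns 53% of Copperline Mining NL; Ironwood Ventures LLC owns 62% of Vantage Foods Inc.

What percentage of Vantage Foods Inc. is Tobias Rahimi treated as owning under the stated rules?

47.0092%

By parent–child attribution (R1), Tobias Rahimi is treated as also owning Noor Rahimi's interest in Quarry Logistics SA, giving 30% + 6% = 36%.
By parent–child attribution (R1), Tobias Rahimi is treated as also owning Noor Rahimi's interest in Copperline Mining NL, giving 18% + 53% = 71%.
Chain via Quarry Logistics SA → Wildmere Holdings Ltd (R2): 36% × 68% × 23% = 5.6304% of Vantage Foods Inc.
Chain via Copperline Mining NL → Ironwood Ventures LLC (R2): 71% × 94% × 62% = 41.3788% of Vantage Foods Inc.
Aggregating (R3): 5.6304% + 41.3788% = 47.0092%.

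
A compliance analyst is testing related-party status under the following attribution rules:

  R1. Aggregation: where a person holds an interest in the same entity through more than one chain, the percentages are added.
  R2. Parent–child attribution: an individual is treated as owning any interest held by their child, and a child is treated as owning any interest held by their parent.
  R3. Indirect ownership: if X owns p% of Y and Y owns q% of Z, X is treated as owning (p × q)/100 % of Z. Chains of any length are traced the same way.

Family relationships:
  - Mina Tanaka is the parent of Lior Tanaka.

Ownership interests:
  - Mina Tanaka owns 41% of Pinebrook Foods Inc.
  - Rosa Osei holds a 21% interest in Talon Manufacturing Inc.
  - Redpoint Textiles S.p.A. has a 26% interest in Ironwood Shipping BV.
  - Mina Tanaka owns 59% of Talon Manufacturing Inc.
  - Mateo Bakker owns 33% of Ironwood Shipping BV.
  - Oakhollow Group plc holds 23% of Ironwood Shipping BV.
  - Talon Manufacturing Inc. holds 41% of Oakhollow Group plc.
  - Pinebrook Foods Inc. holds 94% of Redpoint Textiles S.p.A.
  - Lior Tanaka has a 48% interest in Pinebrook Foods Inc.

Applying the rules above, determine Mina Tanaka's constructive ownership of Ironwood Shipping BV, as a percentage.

27.3153%

By parent–child attribution (R2), Mina Tanaka is treated as also owning Lior Tanaka's interest in Pinebrook Foods Inc, giving 41% + 48% = 89%.
Chain via Talon Manufacturing Inc. → Oakhollow Group plc (R3): 59% × 41% × 23% = 5.5637% of Ironwood Shipping BV.
Chain via Pinebrook Foods Inc. → Redpoint Textiles S.p.A. (R3): 89% × 94% × 26% = 21.7516% of Ironwood Shipping BV.
Aggregating (R1): 5.5637% + 21.7516% = 27.3153%.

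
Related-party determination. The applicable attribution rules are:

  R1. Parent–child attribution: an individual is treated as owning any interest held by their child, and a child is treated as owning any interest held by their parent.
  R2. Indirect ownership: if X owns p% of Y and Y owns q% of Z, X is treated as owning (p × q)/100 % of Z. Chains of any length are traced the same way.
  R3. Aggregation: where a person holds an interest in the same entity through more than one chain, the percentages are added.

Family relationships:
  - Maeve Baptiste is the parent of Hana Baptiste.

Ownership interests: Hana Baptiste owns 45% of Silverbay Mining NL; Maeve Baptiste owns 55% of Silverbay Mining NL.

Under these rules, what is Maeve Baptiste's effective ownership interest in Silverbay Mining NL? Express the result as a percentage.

By parent–child attribution (R1), Maeve Baptiste is treated as also owning Hana Baptiste's interest in Silverbay Mining NL, giving 55% + 45% = 100%.
Direct interest in Silverbay Mining NL: 100%.

100%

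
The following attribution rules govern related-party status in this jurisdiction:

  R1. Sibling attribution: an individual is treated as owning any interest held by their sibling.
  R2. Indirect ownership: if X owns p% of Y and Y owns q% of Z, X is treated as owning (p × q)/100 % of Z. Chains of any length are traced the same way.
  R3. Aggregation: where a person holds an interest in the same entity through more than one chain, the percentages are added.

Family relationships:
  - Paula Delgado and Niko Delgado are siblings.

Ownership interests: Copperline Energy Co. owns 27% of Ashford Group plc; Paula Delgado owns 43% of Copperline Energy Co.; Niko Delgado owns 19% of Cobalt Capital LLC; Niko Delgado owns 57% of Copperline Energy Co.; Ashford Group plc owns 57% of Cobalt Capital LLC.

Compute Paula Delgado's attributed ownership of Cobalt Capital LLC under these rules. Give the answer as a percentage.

34.39%

By sibling attribution (R1), Paula Delgado is treated as also owning Niko Delgado's interest in Copperline Energy Co, giving 43% + 57% = 100%.
By sibling attribution (R1), Paula Delgado is treated as owning Niko Delgado's 19% interest in Cobalt Capital LLC.
Chain via Copperline Energy Co. → Ashford Group plc (R2): 100% × 27% × 57% = 15.39% of Cobalt Capital LLC.
Direct interest in Cobalt Capital LLC: 19%.
Aggregating (R3): 15.39% + 19% = 34.39%.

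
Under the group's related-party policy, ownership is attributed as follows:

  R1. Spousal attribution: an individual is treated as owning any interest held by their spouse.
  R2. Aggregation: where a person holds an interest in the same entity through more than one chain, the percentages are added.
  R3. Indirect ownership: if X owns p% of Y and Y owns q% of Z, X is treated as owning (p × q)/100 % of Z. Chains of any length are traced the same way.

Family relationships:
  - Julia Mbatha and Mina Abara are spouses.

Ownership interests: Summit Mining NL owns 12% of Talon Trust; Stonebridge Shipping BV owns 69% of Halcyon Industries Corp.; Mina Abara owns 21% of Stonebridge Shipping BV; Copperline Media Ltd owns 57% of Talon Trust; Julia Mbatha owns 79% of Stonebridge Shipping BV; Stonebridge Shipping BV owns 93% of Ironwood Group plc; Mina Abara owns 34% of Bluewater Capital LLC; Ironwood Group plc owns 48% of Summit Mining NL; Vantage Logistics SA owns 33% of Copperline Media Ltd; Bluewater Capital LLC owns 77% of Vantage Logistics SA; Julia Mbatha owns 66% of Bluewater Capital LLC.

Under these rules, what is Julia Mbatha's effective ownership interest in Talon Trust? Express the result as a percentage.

19.8405%

By spousal attribution (R1), Julia Mbatha is treated as also owning Mina Abara's interest in Stonebridge Shipping BV, giving 79% + 21% = 100%.
By spousal attribution (R1), Julia Mbatha is treated as also owning Mina Abara's interest in Bluewater Capital LLC, giving 66% + 34% = 100%.
Chain via Stonebridge Shipping BV → Ironwood Group plc → Summit Mining NL (R3): 100% × 93% × 48% × 12% = 5.3568% of Talon Trust.
Chain via Bluewater Capital LLC → Vantage Logistics SA → Copperline Media Ltd (R3): 100% × 77% × 33% × 57% = 14.4837% of Talon Trust.
Aggregating (R2): 5.3568% + 14.4837% = 19.8405%.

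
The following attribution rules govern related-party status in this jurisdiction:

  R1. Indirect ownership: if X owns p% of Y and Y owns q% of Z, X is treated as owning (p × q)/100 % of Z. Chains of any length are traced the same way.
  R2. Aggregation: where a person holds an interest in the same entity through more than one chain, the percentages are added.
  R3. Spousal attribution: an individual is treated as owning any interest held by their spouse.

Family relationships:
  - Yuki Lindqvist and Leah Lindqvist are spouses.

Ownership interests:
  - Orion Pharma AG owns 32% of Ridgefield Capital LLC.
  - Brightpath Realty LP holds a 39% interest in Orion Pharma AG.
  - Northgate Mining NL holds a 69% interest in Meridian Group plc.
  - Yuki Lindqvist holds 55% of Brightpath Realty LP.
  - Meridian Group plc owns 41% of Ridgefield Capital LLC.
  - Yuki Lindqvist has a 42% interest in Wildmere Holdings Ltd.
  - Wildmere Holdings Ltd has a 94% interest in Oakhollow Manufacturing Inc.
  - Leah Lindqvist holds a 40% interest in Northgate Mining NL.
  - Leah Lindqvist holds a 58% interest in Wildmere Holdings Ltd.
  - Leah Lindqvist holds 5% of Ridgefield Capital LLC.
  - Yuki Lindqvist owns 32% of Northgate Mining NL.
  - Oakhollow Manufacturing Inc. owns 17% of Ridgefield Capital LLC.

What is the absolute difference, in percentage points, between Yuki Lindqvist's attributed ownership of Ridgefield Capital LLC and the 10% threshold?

38.2128

By spousal attribution (R3), Yuki Lindqvist is treated as also owning Leah Lindqvist's interest in Wildmere Holdings Ltd, giving 42% + 58% = 100%.
By spousal attribution (R3), Yuki Lindqvist is treated as also owning Leah Lindqvist's interest in Northgate Mining NL, giving 32% + 40% = 72%.
By spousal attribution (R3), Yuki Lindqvist is treated as owning Leah Lindqvist's 5% interest in Ridgefield Capital LLC.
Chain via Wildmere Holdings Ltd → Oakhollow Manufacturing Inc. (R1): 100% × 94% × 17% = 15.98% of Ridgefield Capital LLC.
Chain via Brightpath Realty LP → Orion Pharma AG (R1): 55% × 39% × 32% = 6.864% of Ridgefield Capital LLC.
Chain via Northgate Mining NL → Meridian Group plc (R1): 72% × 69% × 41% = 20.3688% of Ridgefield Capital LLC.
Direct interest in Ridgefield Capital LLC: 5%.
Aggregating (R2): 15.98% + 6.864% + 20.3688% + 5% = 48.2128%.
48.2128% exceeds the 10% threshold by 38.2128 percentage points.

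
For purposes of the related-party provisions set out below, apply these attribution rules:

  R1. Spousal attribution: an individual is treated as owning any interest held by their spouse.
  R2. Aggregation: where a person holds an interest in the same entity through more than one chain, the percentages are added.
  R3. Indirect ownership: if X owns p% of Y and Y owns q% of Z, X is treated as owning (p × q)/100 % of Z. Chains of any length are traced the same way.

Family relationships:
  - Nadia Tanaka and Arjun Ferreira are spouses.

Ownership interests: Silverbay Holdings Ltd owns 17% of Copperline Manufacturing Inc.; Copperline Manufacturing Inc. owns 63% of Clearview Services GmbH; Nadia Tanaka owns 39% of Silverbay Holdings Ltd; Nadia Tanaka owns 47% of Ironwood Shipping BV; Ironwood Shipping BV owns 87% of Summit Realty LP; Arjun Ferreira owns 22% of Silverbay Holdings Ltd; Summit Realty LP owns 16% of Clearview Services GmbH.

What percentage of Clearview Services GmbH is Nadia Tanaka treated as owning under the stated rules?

By spousal attribution (R1), Nadia Tanaka is treated as also owning Arjun Ferreira's interest in Silverbay Holdings Ltd, giving 39% + 22% = 61%.
Chain via Ironwood Shipping BV → Summit Realty LP (R3): 47% × 87% × 16% = 6.5424% of Clearview Services GmbH.
Chain via Silverbay Holdings Ltd → Copperline Manufacturing Inc. (R3): 61% × 17% × 63% = 6.5331% of Clearview Services GmbH.
Aggregating (R2): 6.5424% + 6.5331% = 13.0755%.

13.0755%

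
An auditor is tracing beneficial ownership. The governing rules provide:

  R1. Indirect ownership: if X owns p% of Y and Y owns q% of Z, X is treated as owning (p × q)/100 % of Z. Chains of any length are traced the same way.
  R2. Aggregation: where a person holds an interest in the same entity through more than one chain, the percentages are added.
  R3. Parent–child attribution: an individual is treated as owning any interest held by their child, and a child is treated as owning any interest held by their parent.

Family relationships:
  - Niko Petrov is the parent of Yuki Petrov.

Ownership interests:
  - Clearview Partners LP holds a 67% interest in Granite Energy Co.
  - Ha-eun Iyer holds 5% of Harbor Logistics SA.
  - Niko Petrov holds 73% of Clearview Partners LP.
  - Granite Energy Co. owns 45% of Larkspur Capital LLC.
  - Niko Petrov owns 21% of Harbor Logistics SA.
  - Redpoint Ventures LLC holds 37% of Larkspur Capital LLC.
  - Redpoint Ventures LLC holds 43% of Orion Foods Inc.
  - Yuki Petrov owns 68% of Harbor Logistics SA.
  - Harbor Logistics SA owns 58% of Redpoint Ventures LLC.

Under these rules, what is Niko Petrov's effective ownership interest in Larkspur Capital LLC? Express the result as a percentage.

By parent–child attribution (R3), Niko Petrov is treated as also owning Yuki Petrov's interest in Harbor Logistics SA, giving 21% + 68% = 89%.
Chain via Clearview Partners LP → Granite Energy Co. (R1): 73% × 67% × 45% = 22.0095% of Larkspur Capital LLC.
Chain via Harbor Logistics SA → Redpoint Ventures LLC (R1): 89% × 58% × 37% = 19.0994% of Larkspur Capital LLC.
Aggregating (R2): 22.0095% + 19.0994% = 41.1089%.

41.1089%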